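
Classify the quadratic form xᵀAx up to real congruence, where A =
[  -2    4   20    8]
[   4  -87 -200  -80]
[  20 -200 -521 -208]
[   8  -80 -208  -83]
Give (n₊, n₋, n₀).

Answer: (1, 3, 0)

Derivation:
step 0: pivot -2 → sign −
step 1: pivot -79 → sign −
step 2: pivot 241/79 → sign +
step 3: pivot -3/241 → sign −
signature = (1, 3, 0)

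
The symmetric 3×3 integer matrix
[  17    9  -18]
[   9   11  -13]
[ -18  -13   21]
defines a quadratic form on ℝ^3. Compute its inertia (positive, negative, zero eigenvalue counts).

step 0: pivot 17 → sign +
step 1: pivot 106/17 → sign +
step 2: pivot 1/106 → sign +
signature = (3, 0, 0)

Answer: (3, 0, 0)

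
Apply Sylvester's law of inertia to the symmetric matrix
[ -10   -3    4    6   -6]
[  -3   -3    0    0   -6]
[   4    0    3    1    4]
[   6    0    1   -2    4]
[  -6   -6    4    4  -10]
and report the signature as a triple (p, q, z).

step 0: pivot -10 → sign −
step 1: pivot -21/10 → sign −
step 2: pivot 37/7 → sign +
step 3: pivot -21/37 → sign −
step 4: pivot -2/7 → sign −
signature = (1, 4, 0)

Answer: (1, 4, 0)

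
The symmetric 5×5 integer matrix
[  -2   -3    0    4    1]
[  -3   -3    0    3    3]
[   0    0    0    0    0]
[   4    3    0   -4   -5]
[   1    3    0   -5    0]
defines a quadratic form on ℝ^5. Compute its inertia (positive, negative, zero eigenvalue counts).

Answer: (1, 3, 1)

Derivation:
step 0: pivot -2 → sign −
step 1: pivot 3/2 → sign +
step 2: pivot -2 → sign −
step 3: pivot -1 → sign −
step 4: row/col 4 already zero → sign 0
signature = (1, 3, 1)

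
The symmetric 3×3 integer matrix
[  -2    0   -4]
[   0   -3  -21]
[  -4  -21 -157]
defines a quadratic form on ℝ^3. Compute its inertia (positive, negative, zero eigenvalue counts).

step 0: pivot -2 → sign −
step 1: pivot -3 → sign −
step 2: pivot -2 → sign −
signature = (0, 3, 0)

Answer: (0, 3, 0)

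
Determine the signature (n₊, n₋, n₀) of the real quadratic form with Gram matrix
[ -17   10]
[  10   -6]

Answer: (0, 2, 0)

Derivation:
step 0: pivot -17 → sign −
step 1: pivot -2/17 → sign −
signature = (0, 2, 0)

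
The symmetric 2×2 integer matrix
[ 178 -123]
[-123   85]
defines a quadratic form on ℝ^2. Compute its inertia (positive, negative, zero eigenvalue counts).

step 0: pivot 178 → sign +
step 1: pivot 1/178 → sign +
signature = (2, 0, 0)

Answer: (2, 0, 0)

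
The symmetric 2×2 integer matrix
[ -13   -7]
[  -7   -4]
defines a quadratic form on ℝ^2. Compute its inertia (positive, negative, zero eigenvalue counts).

Answer: (0, 2, 0)

Derivation:
step 0: pivot -13 → sign −
step 1: pivot -3/13 → sign −
signature = (0, 2, 0)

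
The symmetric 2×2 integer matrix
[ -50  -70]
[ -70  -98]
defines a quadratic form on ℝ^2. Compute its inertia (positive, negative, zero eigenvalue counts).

step 0: pivot -50 → sign −
step 1: row/col 1 already zero → sign 0
signature = (0, 1, 1)

Answer: (0, 1, 1)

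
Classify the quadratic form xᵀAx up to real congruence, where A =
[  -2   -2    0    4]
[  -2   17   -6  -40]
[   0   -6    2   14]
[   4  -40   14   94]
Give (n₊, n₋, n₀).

Answer: (2, 1, 1)

Derivation:
step 0: pivot -2 → sign −
step 1: pivot 19 → sign +
step 2: pivot 2/19 → sign +
step 3: row/col 3 already zero → sign 0
signature = (2, 1, 1)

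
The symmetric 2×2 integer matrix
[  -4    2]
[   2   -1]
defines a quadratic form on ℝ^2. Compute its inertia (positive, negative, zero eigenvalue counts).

Answer: (0, 1, 1)

Derivation:
step 0: pivot -4 → sign −
step 1: row/col 1 already zero → sign 0
signature = (0, 1, 1)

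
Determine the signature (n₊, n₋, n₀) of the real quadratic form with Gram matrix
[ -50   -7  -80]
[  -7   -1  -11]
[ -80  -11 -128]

Answer: (1, 2, 0)

Derivation:
step 0: pivot -50 → sign −
step 1: pivot -1/50 → sign −
step 2: pivot 2 → sign +
signature = (1, 2, 0)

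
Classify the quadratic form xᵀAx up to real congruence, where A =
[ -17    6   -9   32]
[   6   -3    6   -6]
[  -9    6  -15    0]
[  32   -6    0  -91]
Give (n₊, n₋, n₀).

step 0: pivot -17 → sign −
step 1: pivot -15/17 → sign −
step 2: pivot -6/5 → sign −
step 3: pivot 1 → sign +
signature = (1, 3, 0)

Answer: (1, 3, 0)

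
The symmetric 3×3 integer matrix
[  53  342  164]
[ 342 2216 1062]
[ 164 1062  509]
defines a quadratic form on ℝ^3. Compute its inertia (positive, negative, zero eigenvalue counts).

Answer: (2, 0, 1)

Derivation:
step 0: pivot 53 → sign +
step 1: pivot 484/53 → sign +
step 2: row/col 2 already zero → sign 0
signature = (2, 0, 1)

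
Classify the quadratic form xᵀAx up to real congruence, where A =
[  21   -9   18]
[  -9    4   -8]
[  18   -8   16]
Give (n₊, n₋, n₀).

step 0: pivot 21 → sign +
step 1: pivot 1/7 → sign +
step 2: row/col 2 already zero → sign 0
signature = (2, 0, 1)

Answer: (2, 0, 1)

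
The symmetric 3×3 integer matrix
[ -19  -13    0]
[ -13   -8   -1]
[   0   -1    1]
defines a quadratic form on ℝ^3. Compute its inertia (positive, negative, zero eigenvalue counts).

Answer: (1, 2, 0)

Derivation:
step 0: pivot -19 → sign −
step 1: pivot 17/19 → sign +
step 2: pivot -2/17 → sign −
signature = (1, 2, 0)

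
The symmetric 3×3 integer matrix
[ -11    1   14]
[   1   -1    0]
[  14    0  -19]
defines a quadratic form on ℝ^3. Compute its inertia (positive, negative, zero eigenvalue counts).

step 0: pivot -11 → sign −
step 1: pivot -10/11 → sign −
step 2: pivot 3/5 → sign +
signature = (1, 2, 0)

Answer: (1, 2, 0)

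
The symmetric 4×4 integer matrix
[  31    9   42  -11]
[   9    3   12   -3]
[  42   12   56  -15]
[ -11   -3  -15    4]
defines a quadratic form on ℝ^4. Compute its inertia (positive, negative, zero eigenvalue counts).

step 0: pivot 31 → sign +
step 1: pivot 12/31 → sign +
step 2: pivot -1 → sign −
step 3: row/col 3 already zero → sign 0
signature = (2, 1, 1)

Answer: (2, 1, 1)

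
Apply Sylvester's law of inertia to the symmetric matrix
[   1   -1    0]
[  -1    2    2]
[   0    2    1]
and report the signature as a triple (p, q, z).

step 0: pivot 1 → sign +
step 1: pivot 1 → sign +
step 2: pivot -3 → sign −
signature = (2, 1, 0)

Answer: (2, 1, 0)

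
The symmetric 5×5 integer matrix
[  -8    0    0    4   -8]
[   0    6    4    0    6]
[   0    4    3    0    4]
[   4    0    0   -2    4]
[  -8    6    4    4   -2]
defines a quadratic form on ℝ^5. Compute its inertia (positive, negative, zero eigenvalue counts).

step 0: pivot -8 → sign −
step 1: pivot 6 → sign +
step 2: pivot 1/3 → sign +
step 3: row/col 3 already zero → sign 0
step 4: row/col 4 already zero → sign 0
signature = (2, 1, 2)

Answer: (2, 1, 2)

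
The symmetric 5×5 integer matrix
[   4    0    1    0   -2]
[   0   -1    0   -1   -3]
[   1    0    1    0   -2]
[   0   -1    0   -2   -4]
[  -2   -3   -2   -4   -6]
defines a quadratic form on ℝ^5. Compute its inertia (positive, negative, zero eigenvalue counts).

step 0: pivot 4 → sign +
step 1: pivot -1 → sign −
step 2: pivot 3/4 → sign +
step 3: pivot -1 → sign −
step 4: row/col 4 already zero → sign 0
signature = (2, 2, 1)

Answer: (2, 2, 1)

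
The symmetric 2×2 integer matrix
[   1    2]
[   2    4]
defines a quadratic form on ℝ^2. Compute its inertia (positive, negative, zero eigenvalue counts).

step 0: pivot 1 → sign +
step 1: row/col 1 already zero → sign 0
signature = (1, 0, 1)

Answer: (1, 0, 1)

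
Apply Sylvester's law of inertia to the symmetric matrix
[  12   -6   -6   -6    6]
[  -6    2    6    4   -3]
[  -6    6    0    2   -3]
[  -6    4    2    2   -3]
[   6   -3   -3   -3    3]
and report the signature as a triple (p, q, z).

step 0: pivot 12 → sign +
step 1: pivot -1 → sign −
step 2: pivot 6 → sign +
step 3: pivot -2/3 → sign −
step 4: row/col 4 already zero → sign 0
signature = (2, 2, 1)

Answer: (2, 2, 1)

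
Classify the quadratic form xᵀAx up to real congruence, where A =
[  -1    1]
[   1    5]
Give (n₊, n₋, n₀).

step 0: pivot -1 → sign −
step 1: pivot 6 → sign +
signature = (1, 1, 0)

Answer: (1, 1, 0)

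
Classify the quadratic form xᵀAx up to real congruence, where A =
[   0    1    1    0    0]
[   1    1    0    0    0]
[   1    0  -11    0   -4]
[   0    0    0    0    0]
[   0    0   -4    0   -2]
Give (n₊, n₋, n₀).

step 0: pivot 1 → sign +
step 1: pivot -1 → sign −
step 2: pivot -10 → sign −
step 3: pivot -2/5 → sign −
step 4: row/col 4 already zero → sign 0
signature = (1, 3, 1)

Answer: (1, 3, 1)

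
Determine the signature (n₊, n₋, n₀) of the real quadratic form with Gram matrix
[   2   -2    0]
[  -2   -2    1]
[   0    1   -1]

step 0: pivot 2 → sign +
step 1: pivot -4 → sign −
step 2: pivot -3/4 → sign −
signature = (1, 2, 0)

Answer: (1, 2, 0)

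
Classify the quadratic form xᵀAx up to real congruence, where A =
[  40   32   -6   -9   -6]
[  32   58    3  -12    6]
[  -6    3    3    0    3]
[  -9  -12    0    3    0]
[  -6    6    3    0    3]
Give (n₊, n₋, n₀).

step 0: pivot 40 → sign +
step 1: pivot 162/5 → sign +
step 2: pivot 2/9 → sign +
step 3: pivot 3/32 → sign +
step 4: pivot -3 → sign −
signature = (4, 1, 0)

Answer: (4, 1, 0)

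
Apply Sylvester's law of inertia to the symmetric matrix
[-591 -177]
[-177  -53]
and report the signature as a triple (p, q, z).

Answer: (1, 1, 0)

Derivation:
step 0: pivot -591 → sign −
step 1: pivot 2/197 → sign +
signature = (1, 1, 0)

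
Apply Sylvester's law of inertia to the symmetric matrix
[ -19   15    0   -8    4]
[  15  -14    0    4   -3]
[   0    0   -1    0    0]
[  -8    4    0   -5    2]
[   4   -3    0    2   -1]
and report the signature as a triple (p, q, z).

Answer: (1, 4, 0)

Derivation:
step 0: pivot -19 → sign −
step 1: pivot -41/19 → sign −
step 2: pivot -1 → sign −
step 3: pivot 35/41 → sign +
step 4: pivot -6/35 → sign −
signature = (1, 4, 0)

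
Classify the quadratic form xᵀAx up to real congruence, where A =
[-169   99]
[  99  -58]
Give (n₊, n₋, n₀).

Answer: (0, 2, 0)

Derivation:
step 0: pivot -169 → sign −
step 1: pivot -1/169 → sign −
signature = (0, 2, 0)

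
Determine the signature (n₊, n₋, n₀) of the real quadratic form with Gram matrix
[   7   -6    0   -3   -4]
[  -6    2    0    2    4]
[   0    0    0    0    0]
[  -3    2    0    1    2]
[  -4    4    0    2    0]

step 0: pivot 7 → sign +
step 1: pivot -22/7 → sign −
step 2: pivot -2/11 → sign −
step 3: pivot -2 → sign −
step 4: row/col 4 already zero → sign 0
signature = (1, 3, 1)

Answer: (1, 3, 1)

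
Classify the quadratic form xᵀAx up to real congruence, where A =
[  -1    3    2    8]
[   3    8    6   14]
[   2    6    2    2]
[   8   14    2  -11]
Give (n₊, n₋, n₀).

Answer: (1, 3, 0)

Derivation:
step 0: pivot -1 → sign −
step 1: pivot 17 → sign +
step 2: pivot -42/17 → sign −
step 3: pivot -3/7 → sign −
signature = (1, 3, 0)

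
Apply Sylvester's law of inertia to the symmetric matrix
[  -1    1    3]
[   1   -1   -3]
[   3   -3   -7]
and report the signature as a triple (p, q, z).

step 0: pivot -1 → sign −
step 1: pivot 2 → sign +
step 2: row/col 2 already zero → sign 0
signature = (1, 1, 1)

Answer: (1, 1, 1)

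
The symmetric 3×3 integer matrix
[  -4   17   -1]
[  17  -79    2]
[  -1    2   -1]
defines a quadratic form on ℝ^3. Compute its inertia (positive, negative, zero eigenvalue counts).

step 0: pivot -4 → sign −
step 1: pivot -27/4 → sign −
step 2: row/col 2 already zero → sign 0
signature = (0, 2, 1)

Answer: (0, 2, 1)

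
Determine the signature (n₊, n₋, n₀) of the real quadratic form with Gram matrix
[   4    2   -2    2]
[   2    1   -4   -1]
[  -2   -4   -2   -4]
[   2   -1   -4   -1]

Answer: (3, 1, 0)

Derivation:
step 0: pivot 4 → sign +
step 1: pivot -3 → sign −
step 2: pivot 3 → sign +
step 3: pivot 2/3 → sign +
signature = (3, 1, 0)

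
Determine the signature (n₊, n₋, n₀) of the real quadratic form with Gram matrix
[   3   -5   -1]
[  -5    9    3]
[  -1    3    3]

step 0: pivot 3 → sign +
step 1: pivot 2/3 → sign +
step 2: row/col 2 already zero → sign 0
signature = (2, 0, 1)

Answer: (2, 0, 1)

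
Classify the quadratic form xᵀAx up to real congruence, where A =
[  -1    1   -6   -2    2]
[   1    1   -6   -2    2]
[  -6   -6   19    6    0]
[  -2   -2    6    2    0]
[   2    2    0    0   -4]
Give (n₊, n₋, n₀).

step 0: pivot -1 → sign −
step 1: pivot 2 → sign +
step 2: pivot -17 → sign −
step 3: pivot 2/17 → sign +
step 4: row/col 4 already zero → sign 0
signature = (2, 2, 1)

Answer: (2, 2, 1)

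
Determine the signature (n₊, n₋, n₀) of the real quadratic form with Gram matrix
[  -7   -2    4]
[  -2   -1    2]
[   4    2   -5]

Answer: (0, 3, 0)

Derivation:
step 0: pivot -7 → sign −
step 1: pivot -3/7 → sign −
step 2: pivot -1 → sign −
signature = (0, 3, 0)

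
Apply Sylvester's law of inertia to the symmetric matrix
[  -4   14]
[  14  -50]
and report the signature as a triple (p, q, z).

step 0: pivot -4 → sign −
step 1: pivot -1 → sign −
signature = (0, 2, 0)

Answer: (0, 2, 0)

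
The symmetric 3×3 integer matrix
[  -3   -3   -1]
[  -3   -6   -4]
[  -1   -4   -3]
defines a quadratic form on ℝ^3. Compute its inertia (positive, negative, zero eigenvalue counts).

Answer: (1, 2, 0)

Derivation:
step 0: pivot -3 → sign −
step 1: pivot -3 → sign −
step 2: pivot 1/3 → sign +
signature = (1, 2, 0)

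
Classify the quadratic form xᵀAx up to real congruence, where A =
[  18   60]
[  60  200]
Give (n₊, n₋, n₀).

Answer: (1, 0, 1)

Derivation:
step 0: pivot 18 → sign +
step 1: row/col 1 already zero → sign 0
signature = (1, 0, 1)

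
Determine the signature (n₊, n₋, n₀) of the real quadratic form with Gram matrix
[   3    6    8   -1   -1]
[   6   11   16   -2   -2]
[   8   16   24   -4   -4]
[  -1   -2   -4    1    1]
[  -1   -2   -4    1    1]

step 0: pivot 3 → sign +
step 1: pivot -1 → sign −
step 2: pivot 8/3 → sign +
step 3: row/col 3 already zero → sign 0
step 4: row/col 4 already zero → sign 0
signature = (2, 1, 2)

Answer: (2, 1, 2)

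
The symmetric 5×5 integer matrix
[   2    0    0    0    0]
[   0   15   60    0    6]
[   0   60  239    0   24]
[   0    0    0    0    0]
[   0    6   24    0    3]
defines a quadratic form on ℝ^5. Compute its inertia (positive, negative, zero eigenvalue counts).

Answer: (3, 1, 1)

Derivation:
step 0: pivot 2 → sign +
step 1: pivot 15 → sign +
step 2: pivot -1 → sign −
step 3: pivot 3/5 → sign +
step 4: row/col 4 already zero → sign 0
signature = (3, 1, 1)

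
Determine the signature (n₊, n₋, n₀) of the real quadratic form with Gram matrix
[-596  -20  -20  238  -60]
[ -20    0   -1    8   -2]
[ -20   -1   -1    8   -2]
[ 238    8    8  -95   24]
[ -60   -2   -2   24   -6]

step 0: pivot -596 → sign −
step 1: pivot 100/149 → sign +
step 2: pivot -49/100 → sign −
step 3: pivot 2/49 → sign +
step 4: row/col 4 already zero → sign 0
signature = (2, 2, 1)

Answer: (2, 2, 1)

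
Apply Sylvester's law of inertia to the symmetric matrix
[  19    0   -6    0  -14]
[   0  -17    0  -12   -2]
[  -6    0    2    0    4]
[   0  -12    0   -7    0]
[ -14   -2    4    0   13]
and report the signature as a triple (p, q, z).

step 0: pivot 19 → sign +
step 1: pivot -17 → sign −
step 2: pivot 2/19 → sign +
step 3: pivot 25/17 → sign +
step 4: pivot -3/25 → sign −
signature = (3, 2, 0)

Answer: (3, 2, 0)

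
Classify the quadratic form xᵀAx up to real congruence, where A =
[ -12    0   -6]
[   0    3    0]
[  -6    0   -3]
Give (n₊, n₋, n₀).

step 0: pivot -12 → sign −
step 1: pivot 3 → sign +
step 2: row/col 2 already zero → sign 0
signature = (1, 1, 1)

Answer: (1, 1, 1)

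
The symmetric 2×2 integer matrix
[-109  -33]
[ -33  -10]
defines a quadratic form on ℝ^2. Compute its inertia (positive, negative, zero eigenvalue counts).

step 0: pivot -109 → sign −
step 1: pivot -1/109 → sign −
signature = (0, 2, 0)

Answer: (0, 2, 0)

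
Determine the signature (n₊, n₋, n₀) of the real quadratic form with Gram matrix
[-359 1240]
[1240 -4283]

step 0: pivot -359 → sign −
step 1: pivot 3/359 → sign +
signature = (1, 1, 0)

Answer: (1, 1, 0)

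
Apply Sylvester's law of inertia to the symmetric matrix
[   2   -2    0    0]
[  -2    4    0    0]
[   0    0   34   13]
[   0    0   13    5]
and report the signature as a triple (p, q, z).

step 0: pivot 2 → sign +
step 1: pivot 2 → sign +
step 2: pivot 34 → sign +
step 3: pivot 1/34 → sign +
signature = (4, 0, 0)

Answer: (4, 0, 0)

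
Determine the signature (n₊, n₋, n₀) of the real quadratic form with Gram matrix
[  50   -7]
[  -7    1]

Answer: (2, 0, 0)

Derivation:
step 0: pivot 50 → sign +
step 1: pivot 1/50 → sign +
signature = (2, 0, 0)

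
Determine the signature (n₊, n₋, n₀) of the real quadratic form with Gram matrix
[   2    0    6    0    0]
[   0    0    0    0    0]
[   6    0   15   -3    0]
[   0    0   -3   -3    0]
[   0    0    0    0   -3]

step 0: pivot 2 → sign +
step 1: pivot -3 → sign −
step 2: pivot -3 → sign −
step 3: row/col 3 already zero → sign 0
step 4: row/col 4 already zero → sign 0
signature = (1, 2, 2)

Answer: (1, 2, 2)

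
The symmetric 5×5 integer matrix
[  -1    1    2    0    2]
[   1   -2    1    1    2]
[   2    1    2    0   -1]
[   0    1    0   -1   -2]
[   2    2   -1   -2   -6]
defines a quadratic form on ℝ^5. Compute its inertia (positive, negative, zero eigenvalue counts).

Answer: (2, 3, 0)

Derivation:
step 0: pivot -1 → sign −
step 1: pivot -1 → sign −
step 2: pivot 15 → sign +
step 3: pivot -3/5 → sign −
step 4: pivot 2/3 → sign +
signature = (2, 3, 0)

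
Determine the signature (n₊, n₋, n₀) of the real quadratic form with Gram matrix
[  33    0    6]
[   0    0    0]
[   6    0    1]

Answer: (1, 1, 1)

Derivation:
step 0: pivot 33 → sign +
step 1: pivot -1/11 → sign −
step 2: row/col 2 already zero → sign 0
signature = (1, 1, 1)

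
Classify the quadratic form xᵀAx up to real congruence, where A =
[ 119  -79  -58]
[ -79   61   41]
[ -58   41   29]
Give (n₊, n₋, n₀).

Answer: (3, 0, 0)

Derivation:
step 0: pivot 119 → sign +
step 1: pivot 1018/119 → sign +
step 2: pivot 3/1018 → sign +
signature = (3, 0, 0)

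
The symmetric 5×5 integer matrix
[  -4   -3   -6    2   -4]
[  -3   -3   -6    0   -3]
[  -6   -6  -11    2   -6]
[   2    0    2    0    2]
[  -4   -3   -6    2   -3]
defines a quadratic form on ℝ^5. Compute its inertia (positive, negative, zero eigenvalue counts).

step 0: pivot -4 → sign −
step 1: pivot -3/4 → sign −
step 2: pivot 1 → sign +
step 3: pivot 1 → sign +
step 4: row/col 4 already zero → sign 0
signature = (2, 2, 1)

Answer: (2, 2, 1)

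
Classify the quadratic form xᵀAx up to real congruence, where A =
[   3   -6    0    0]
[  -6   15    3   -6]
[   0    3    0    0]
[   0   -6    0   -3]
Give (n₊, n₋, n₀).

Answer: (2, 2, 0)

Derivation:
step 0: pivot 3 → sign +
step 1: pivot 3 → sign +
step 2: pivot -3 → sign −
step 3: pivot -3 → sign −
signature = (2, 2, 0)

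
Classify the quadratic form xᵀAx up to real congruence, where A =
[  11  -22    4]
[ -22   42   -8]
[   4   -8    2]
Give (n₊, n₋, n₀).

Answer: (2, 1, 0)

Derivation:
step 0: pivot 11 → sign +
step 1: pivot -2 → sign −
step 2: pivot 6/11 → sign +
signature = (2, 1, 0)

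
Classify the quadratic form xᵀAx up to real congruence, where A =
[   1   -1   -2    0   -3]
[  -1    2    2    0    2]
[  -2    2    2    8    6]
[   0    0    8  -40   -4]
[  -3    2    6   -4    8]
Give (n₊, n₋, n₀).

Answer: (2, 2, 1)

Derivation:
step 0: pivot 1 → sign +
step 1: pivot 1 → sign +
step 2: pivot -2 → sign −
step 3: pivot -8 → sign −
step 4: row/col 4 already zero → sign 0
signature = (2, 2, 1)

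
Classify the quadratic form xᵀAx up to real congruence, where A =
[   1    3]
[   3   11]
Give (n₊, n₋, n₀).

step 0: pivot 1 → sign +
step 1: pivot 2 → sign +
signature = (2, 0, 0)

Answer: (2, 0, 0)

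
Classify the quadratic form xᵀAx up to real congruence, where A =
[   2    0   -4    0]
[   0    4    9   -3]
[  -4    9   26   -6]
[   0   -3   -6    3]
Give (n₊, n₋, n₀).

step 0: pivot 2 → sign +
step 1: pivot 4 → sign +
step 2: pivot -9/4 → sign −
step 3: pivot 1 → sign +
signature = (3, 1, 0)

Answer: (3, 1, 0)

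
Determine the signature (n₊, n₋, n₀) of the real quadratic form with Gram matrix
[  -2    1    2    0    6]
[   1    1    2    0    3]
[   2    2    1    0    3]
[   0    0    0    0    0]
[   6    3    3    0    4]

step 0: pivot -2 → sign −
step 1: pivot 3/2 → sign +
step 2: pivot -3 → sign −
step 3: pivot 1 → sign +
step 4: row/col 4 already zero → sign 0
signature = (2, 2, 1)

Answer: (2, 2, 1)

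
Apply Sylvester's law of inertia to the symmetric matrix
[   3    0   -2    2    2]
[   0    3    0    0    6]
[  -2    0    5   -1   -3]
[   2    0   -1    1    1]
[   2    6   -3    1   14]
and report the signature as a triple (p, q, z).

Answer: (3, 1, 1)

Derivation:
step 0: pivot 3 → sign +
step 1: pivot 3 → sign +
step 2: pivot 11/3 → sign +
step 3: pivot -4/11 → sign −
step 4: row/col 4 already zero → sign 0
signature = (3, 1, 1)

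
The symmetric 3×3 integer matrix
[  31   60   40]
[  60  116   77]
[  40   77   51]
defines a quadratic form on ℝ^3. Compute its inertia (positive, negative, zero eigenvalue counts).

step 0: pivot 31 → sign +
step 1: pivot -4/31 → sign −
step 2: pivot 3/4 → sign +
signature = (2, 1, 0)

Answer: (2, 1, 0)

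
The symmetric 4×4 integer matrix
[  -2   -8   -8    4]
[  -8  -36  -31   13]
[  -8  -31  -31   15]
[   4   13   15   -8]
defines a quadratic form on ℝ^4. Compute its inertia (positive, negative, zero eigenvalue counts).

step 0: pivot -2 → sign −
step 1: pivot -4 → sign −
step 2: pivot 5/4 → sign +
step 3: pivot -1/5 → sign −
signature = (1, 3, 0)

Answer: (1, 3, 0)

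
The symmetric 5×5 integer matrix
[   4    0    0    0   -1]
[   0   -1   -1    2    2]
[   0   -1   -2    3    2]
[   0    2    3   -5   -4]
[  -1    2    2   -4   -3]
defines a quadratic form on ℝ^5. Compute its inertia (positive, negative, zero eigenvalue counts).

Answer: (2, 2, 1)

Derivation:
step 0: pivot 4 → sign +
step 1: pivot -1 → sign −
step 2: pivot -1 → sign −
step 3: pivot 3/4 → sign +
step 4: row/col 4 already zero → sign 0
signature = (2, 2, 1)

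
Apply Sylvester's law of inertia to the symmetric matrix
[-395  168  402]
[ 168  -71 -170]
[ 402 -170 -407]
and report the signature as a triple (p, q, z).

step 0: pivot -395 → sign −
step 1: pivot 179/395 → sign +
step 2: pivot 3/179 → sign +
signature = (2, 1, 0)

Answer: (2, 1, 0)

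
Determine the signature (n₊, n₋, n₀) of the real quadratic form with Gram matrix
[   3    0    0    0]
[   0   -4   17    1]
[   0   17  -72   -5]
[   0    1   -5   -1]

step 0: pivot 3 → sign +
step 1: pivot -4 → sign −
step 2: pivot 1/4 → sign +
step 3: pivot -3 → sign −
signature = (2, 2, 0)

Answer: (2, 2, 0)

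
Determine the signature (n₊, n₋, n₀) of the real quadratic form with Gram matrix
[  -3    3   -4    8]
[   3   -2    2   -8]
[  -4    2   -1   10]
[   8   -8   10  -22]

step 0: pivot -3 → sign −
step 1: pivot 1 → sign +
step 2: pivot 1/3 → sign +
step 3: pivot -2 → sign −
signature = (2, 2, 0)

Answer: (2, 2, 0)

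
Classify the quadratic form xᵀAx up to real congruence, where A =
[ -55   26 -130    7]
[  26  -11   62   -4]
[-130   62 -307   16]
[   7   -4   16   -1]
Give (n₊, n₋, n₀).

Answer: (2, 2, 0)

Derivation:
step 0: pivot -55 → sign −
step 1: pivot 71/55 → sign +
step 2: pivot 3/71 → sign +
step 3: pivot -2 → sign −
signature = (2, 2, 0)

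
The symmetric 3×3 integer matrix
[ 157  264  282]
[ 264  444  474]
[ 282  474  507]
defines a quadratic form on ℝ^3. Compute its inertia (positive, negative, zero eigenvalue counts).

step 0: pivot 157 → sign +
step 1: pivot 12/157 → sign +
step 2: row/col 2 already zero → sign 0
signature = (2, 0, 1)

Answer: (2, 0, 1)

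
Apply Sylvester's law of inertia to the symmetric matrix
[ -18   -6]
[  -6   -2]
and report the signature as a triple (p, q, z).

Answer: (0, 1, 1)

Derivation:
step 0: pivot -18 → sign −
step 1: row/col 1 already zero → sign 0
signature = (0, 1, 1)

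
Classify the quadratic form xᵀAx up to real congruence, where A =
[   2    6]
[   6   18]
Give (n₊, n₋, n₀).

step 0: pivot 2 → sign +
step 1: row/col 1 already zero → sign 0
signature = (1, 0, 1)

Answer: (1, 0, 1)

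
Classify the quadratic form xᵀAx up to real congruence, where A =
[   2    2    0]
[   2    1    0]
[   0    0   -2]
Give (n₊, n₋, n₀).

step 0: pivot 2 → sign +
step 1: pivot -1 → sign −
step 2: pivot -2 → sign −
signature = (1, 2, 0)

Answer: (1, 2, 0)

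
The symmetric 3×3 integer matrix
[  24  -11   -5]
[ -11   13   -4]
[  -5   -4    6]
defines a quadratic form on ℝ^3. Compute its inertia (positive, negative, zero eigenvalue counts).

Answer: (2, 1, 0)

Derivation:
step 0: pivot 24 → sign +
step 1: pivot 191/24 → sign +
step 2: pivot -3/191 → sign −
signature = (2, 1, 0)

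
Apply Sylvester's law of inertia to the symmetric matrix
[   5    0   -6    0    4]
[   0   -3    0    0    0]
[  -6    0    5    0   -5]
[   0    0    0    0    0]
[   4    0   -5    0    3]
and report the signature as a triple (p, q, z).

Answer: (1, 3, 1)

Derivation:
step 0: pivot 5 → sign +
step 1: pivot -3 → sign −
step 2: pivot -11/5 → sign −
step 3: pivot -2/11 → sign −
step 4: row/col 4 already zero → sign 0
signature = (1, 3, 1)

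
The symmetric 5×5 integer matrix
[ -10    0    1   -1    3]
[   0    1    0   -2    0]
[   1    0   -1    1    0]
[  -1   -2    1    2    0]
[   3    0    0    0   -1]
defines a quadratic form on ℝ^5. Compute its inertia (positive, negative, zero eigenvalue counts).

Answer: (1, 3, 1)

Derivation:
step 0: pivot -10 → sign −
step 1: pivot 1 → sign +
step 2: pivot -9/10 → sign −
step 3: pivot -1 → sign −
step 4: row/col 4 already zero → sign 0
signature = (1, 3, 1)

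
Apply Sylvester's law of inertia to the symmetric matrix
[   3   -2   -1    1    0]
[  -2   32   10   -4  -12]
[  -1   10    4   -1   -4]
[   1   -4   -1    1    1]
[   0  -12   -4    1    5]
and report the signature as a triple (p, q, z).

Answer: (4, 0, 1)

Derivation:
step 0: pivot 3 → sign +
step 1: pivot 92/3 → sign +
step 2: pivot 19/23 → sign +
step 3: pivot 3/19 → sign +
step 4: row/col 4 already zero → sign 0
signature = (4, 0, 1)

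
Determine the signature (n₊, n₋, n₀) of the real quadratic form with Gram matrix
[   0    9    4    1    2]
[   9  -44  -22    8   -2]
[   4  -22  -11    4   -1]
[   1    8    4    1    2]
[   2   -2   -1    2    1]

step 0: pivot -44 → sign −
step 1: pivot 81/44 → sign +
step 2: pivot -11/81 → sign −
step 3: pivot 27/11 → sign +
step 4: row/col 4 already zero → sign 0
signature = (2, 2, 1)

Answer: (2, 2, 1)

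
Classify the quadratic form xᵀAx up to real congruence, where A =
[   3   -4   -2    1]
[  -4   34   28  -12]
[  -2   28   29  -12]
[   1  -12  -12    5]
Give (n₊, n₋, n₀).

step 0: pivot 3 → sign +
step 1: pivot 86/3 → sign +
step 2: pivot 227/43 → sign +
step 3: pivot 2/227 → sign +
signature = (4, 0, 0)

Answer: (4, 0, 0)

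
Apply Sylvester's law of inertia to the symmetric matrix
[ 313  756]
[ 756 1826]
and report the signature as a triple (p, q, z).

step 0: pivot 313 → sign +
step 1: pivot 2/313 → sign +
signature = (2, 0, 0)

Answer: (2, 0, 0)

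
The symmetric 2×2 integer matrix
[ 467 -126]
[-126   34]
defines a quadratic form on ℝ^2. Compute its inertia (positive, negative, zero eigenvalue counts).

Answer: (2, 0, 0)

Derivation:
step 0: pivot 467 → sign +
step 1: pivot 2/467 → sign +
signature = (2, 0, 0)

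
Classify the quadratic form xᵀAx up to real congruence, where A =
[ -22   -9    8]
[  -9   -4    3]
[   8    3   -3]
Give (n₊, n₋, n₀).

step 0: pivot -22 → sign −
step 1: pivot -7/22 → sign −
step 2: pivot 1/7 → sign +
signature = (1, 2, 0)

Answer: (1, 2, 0)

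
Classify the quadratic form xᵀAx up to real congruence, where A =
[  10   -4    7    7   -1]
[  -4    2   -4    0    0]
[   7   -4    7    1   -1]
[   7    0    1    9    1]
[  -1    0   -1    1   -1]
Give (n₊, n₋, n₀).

step 0: pivot 10 → sign +
step 1: pivot 2/5 → sign +
step 2: pivot -3/2 → sign −
step 3: pivot -2 → sign −
step 4: row/col 4 already zero → sign 0
signature = (2, 2, 1)

Answer: (2, 2, 1)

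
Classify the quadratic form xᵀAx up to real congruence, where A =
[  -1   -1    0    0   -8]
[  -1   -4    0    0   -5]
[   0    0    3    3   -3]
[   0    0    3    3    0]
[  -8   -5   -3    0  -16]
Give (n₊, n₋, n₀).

Answer: (2, 3, 0)

Derivation:
step 0: pivot -1 → sign −
step 1: pivot -3 → sign −
step 2: pivot 3 → sign +
step 3: pivot 48 → sign +
step 4: pivot -3/16 → sign −
signature = (2, 3, 0)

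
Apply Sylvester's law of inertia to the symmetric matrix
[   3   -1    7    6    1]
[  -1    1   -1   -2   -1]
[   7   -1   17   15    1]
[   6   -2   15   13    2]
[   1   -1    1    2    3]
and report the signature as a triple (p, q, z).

step 0: pivot 3 → sign +
step 1: pivot 2/3 → sign +
step 2: pivot -2 → sign −
step 3: pivot 3/2 → sign +
step 4: pivot 2 → sign +
signature = (4, 1, 0)

Answer: (4, 1, 0)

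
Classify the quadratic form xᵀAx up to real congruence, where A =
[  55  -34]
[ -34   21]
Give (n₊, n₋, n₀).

step 0: pivot 55 → sign +
step 1: pivot -1/55 → sign −
signature = (1, 1, 0)

Answer: (1, 1, 0)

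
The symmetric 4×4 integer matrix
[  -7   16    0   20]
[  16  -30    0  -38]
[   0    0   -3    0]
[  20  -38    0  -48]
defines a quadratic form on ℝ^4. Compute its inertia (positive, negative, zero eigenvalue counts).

Answer: (2, 2, 0)

Derivation:
step 0: pivot -7 → sign −
step 1: pivot 46/7 → sign +
step 2: pivot -3 → sign −
step 3: pivot 2/23 → sign +
signature = (2, 2, 0)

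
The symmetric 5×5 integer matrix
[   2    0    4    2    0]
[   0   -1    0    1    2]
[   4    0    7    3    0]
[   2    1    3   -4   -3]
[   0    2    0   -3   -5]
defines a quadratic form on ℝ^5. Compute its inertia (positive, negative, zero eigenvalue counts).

step 0: pivot 2 → sign +
step 1: pivot -1 → sign −
step 2: pivot -1 → sign −
step 3: pivot -4 → sign −
step 4: pivot -3/4 → sign −
signature = (1, 4, 0)

Answer: (1, 4, 0)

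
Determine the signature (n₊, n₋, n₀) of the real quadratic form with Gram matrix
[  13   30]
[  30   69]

Answer: (1, 1, 0)

Derivation:
step 0: pivot 13 → sign +
step 1: pivot -3/13 → sign −
signature = (1, 1, 0)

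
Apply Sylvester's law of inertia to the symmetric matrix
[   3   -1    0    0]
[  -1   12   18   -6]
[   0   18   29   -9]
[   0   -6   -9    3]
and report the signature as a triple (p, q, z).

step 0: pivot 3 → sign +
step 1: pivot 35/3 → sign +
step 2: pivot 43/35 → sign +
step 3: pivot -6/43 → sign −
signature = (3, 1, 0)

Answer: (3, 1, 0)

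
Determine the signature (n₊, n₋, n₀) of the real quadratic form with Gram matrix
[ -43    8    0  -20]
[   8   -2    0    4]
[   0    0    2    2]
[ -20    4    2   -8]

Answer: (1, 3, 0)

Derivation:
step 0: pivot -43 → sign −
step 1: pivot -22/43 → sign −
step 2: pivot 2 → sign +
step 3: pivot -6/11 → sign −
signature = (1, 3, 0)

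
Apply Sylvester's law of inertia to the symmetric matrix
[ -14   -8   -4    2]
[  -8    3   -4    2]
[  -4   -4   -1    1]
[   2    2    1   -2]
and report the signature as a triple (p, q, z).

Answer: (1, 3, 0)

Derivation:
step 0: pivot -14 → sign −
step 1: pivot 53/7 → sign +
step 2: pivot -13/53 → sign −
step 3: pivot -3/13 → sign −
signature = (1, 3, 0)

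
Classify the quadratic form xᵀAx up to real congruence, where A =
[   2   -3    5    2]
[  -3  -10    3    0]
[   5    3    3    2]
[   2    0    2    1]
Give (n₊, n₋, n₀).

step 0: pivot 2 → sign +
step 1: pivot -29/2 → sign −
step 2: pivot -55/29 → sign −
step 3: pivot -1/55 → sign −
signature = (1, 3, 0)

Answer: (1, 3, 0)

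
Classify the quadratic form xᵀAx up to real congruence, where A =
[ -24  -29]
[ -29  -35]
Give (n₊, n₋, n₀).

step 0: pivot -24 → sign −
step 1: pivot 1/24 → sign +
signature = (1, 1, 0)

Answer: (1, 1, 0)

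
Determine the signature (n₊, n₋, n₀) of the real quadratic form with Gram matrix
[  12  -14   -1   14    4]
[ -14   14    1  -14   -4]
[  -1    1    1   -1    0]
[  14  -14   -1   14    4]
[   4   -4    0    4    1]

Answer: (2, 2, 1)

Derivation:
step 0: pivot 12 → sign +
step 1: pivot -7/3 → sign −
step 2: pivot 13/14 → sign +
step 3: pivot -3/13 → sign −
step 4: row/col 4 already zero → sign 0
signature = (2, 2, 1)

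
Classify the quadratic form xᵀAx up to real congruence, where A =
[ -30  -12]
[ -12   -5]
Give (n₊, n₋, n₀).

Answer: (0, 2, 0)

Derivation:
step 0: pivot -30 → sign −
step 1: pivot -1/5 → sign −
signature = (0, 2, 0)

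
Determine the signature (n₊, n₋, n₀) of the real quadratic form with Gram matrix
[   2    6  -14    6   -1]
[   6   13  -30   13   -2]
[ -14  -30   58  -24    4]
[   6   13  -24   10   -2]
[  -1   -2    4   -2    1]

step 0: pivot 2 → sign +
step 1: pivot -5 → sign −
step 2: pivot -56/5 → sign −
step 3: pivot 3/14 → sign +
step 4: pivot 1/4 → sign +
signature = (3, 2, 0)

Answer: (3, 2, 0)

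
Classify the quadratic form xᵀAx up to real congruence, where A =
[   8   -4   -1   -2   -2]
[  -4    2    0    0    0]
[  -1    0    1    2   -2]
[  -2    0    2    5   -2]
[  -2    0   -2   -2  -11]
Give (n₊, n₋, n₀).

Answer: (3, 2, 0)

Derivation:
step 0: pivot 8 → sign +
step 1: pivot 7/8 → sign +
step 2: pivot -2/7 → sign −
step 3: pivot 1 → sign +
step 4: pivot -3 → sign −
signature = (3, 2, 0)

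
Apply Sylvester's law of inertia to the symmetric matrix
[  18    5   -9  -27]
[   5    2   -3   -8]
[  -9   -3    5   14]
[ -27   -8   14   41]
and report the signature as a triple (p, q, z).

Answer: (3, 0, 1)

Derivation:
step 0: pivot 18 → sign +
step 1: pivot 11/18 → sign +
step 2: pivot 1/11 → sign +
step 3: row/col 3 already zero → sign 0
signature = (3, 0, 1)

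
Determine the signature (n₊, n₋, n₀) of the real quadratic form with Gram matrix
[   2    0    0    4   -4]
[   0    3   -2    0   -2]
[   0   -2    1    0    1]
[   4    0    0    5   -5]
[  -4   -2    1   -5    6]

Answer: (2, 2, 1)

Derivation:
step 0: pivot 2 → sign +
step 1: pivot 3 → sign +
step 2: pivot -1/3 → sign −
step 3: pivot -3 → sign −
step 4: row/col 4 already zero → sign 0
signature = (2, 2, 1)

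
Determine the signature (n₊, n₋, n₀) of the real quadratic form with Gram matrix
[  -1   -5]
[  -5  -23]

step 0: pivot -1 → sign −
step 1: pivot 2 → sign +
signature = (1, 1, 0)

Answer: (1, 1, 0)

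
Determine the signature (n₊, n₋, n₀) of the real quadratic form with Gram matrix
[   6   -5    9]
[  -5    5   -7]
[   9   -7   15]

Answer: (3, 0, 0)

Derivation:
step 0: pivot 6 → sign +
step 1: pivot 5/6 → sign +
step 2: pivot 6/5 → sign +
signature = (3, 0, 0)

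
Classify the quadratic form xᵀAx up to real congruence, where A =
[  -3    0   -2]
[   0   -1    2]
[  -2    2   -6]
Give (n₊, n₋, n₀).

Answer: (0, 3, 0)

Derivation:
step 0: pivot -3 → sign −
step 1: pivot -1 → sign −
step 2: pivot -2/3 → sign −
signature = (0, 3, 0)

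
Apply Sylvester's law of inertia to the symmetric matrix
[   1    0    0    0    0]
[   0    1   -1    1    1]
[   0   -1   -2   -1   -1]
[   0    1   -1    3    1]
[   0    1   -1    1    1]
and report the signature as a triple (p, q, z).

Answer: (3, 1, 1)

Derivation:
step 0: pivot 1 → sign +
step 1: pivot 1 → sign +
step 2: pivot -3 → sign −
step 3: pivot 2 → sign +
step 4: row/col 4 already zero → sign 0
signature = (3, 1, 1)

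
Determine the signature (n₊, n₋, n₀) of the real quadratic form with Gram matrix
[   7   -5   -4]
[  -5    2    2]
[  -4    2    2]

step 0: pivot 7 → sign +
step 1: pivot -11/7 → sign −
step 2: pivot 2/11 → sign +
signature = (2, 1, 0)

Answer: (2, 1, 0)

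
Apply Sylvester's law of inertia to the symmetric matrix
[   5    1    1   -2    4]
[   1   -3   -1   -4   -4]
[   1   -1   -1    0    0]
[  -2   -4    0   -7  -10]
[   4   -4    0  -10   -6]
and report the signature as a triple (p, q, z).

step 0: pivot 5 → sign +
step 1: pivot -16/5 → sign −
step 2: pivot -3/4 → sign −
step 3: pivot 1/3 → sign +
step 4: pivot -2 → sign −
signature = (2, 3, 0)

Answer: (2, 3, 0)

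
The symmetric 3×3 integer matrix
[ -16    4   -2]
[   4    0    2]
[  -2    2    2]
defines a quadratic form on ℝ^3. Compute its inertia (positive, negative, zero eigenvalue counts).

step 0: pivot -16 → sign −
step 1: pivot 1 → sign +
step 2: row/col 2 already zero → sign 0
signature = (1, 1, 1)

Answer: (1, 1, 1)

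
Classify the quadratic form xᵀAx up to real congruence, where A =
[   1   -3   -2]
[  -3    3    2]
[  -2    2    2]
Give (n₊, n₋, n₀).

step 0: pivot 1 → sign +
step 1: pivot -6 → sign −
step 2: pivot 2/3 → sign +
signature = (2, 1, 0)

Answer: (2, 1, 0)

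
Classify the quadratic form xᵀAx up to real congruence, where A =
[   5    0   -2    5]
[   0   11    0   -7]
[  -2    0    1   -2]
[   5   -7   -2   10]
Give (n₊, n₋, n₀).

Answer: (4, 0, 0)

Derivation:
step 0: pivot 5 → sign +
step 1: pivot 11 → sign +
step 2: pivot 1/5 → sign +
step 3: pivot 6/11 → sign +
signature = (4, 0, 0)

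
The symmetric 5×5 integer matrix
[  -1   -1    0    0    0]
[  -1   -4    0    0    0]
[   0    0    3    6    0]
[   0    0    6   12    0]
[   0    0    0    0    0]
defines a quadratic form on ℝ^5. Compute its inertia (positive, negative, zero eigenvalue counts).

Answer: (1, 2, 2)

Derivation:
step 0: pivot -1 → sign −
step 1: pivot -3 → sign −
step 2: pivot 3 → sign +
step 3: row/col 3 already zero → sign 0
step 4: row/col 4 already zero → sign 0
signature = (1, 2, 2)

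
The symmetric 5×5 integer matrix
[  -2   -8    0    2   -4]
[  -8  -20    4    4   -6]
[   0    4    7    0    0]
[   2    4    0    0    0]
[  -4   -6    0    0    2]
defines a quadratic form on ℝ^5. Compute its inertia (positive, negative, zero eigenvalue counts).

step 0: pivot -2 → sign −
step 1: pivot 12 → sign +
step 2: pivot 17/3 → sign +
step 3: pivot 6/17 → sign +
step 4: pivot -1/3 → sign −
signature = (3, 2, 0)

Answer: (3, 2, 0)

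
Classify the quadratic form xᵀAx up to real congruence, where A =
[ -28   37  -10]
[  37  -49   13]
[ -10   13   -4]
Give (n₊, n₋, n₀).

step 0: pivot -28 → sign −
step 1: pivot -3/28 → sign −
step 2: row/col 2 already zero → sign 0
signature = (0, 2, 1)

Answer: (0, 2, 1)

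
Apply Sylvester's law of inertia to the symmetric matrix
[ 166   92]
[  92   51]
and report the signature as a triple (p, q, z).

step 0: pivot 166 → sign +
step 1: pivot 1/83 → sign +
signature = (2, 0, 0)

Answer: (2, 0, 0)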